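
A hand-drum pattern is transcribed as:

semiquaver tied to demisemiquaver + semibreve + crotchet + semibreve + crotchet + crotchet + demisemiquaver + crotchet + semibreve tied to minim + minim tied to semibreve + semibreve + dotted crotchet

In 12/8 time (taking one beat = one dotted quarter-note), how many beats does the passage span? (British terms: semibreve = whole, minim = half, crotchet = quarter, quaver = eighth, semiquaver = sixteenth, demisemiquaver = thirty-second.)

One dotted quarter-note beat = 12 thirty-second notes.
Express everything in thirty-second notes: semiquaver tied to demisemiquaver (semiquaver + demisemiquaver) = 3; semibreve = 32; crotchet = 8; semibreve = 32; crotchet = 8; crotchet = 8; demisemiquaver = 1; crotchet = 8; semibreve tied to minim (semibreve + minim) = 48; minim tied to semibreve (minim + semibreve) = 48; semibreve = 32; dotted crotchet = 12.
Adding: 3 + 32 + 8 + 32 + 8 + 8 + 1 + 8 + 48 + 48 + 32 + 12 = 240.
240 ÷ 12 = 20 beats.

20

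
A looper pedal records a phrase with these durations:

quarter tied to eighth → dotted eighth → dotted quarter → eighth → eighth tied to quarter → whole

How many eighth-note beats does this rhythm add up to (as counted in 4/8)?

One eighth-note beat = 2 sixteenth notes.
In sixteenth notes: quarter tied to eighth (quarter + eighth) = 6; dotted eighth = 3; dotted quarter = 6; eighth = 2; eighth tied to quarter (eighth + quarter) = 6; whole = 16.
Total: 6 + 3 + 6 + 2 + 6 + 16 = 39.
39 ÷ 2 = 19.5 beats.

19.5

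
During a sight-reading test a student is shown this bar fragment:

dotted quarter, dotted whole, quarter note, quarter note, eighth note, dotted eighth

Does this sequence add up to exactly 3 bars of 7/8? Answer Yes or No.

No

One bar of 7/8 = 14 sixteenth notes, so 3 bars = 42.
Working in sixteenth notes: dotted quarter = 6; dotted whole = 24; quarter note = 4; quarter note = 4; eighth note = 2; dotted eighth = 3.
Sum: 6 + 24 + 4 + 4 + 2 + 3 = 43.
43 exceeds 42, so the answer is No.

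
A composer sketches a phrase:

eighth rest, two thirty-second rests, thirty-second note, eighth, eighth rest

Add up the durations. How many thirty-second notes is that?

15

In thirty-second notes: eighth rest = 4; thirty-second rest = 1; thirty-second rest = 1; thirty-second note = 1; eighth = 4; eighth rest = 4.
Adding: 4 + 1 + 1 + 1 + 4 + 4 = 15 thirty-second notes.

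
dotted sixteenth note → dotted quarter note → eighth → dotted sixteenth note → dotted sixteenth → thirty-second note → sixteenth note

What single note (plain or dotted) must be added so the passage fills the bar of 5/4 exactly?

The bar of 5/4 = 40 thirty-second notes.
Each duration in thirty-second notes: dotted sixteenth note = 3; dotted quarter note = 12; eighth = 4; dotted sixteenth note = 3; dotted sixteenth = 3; thirty-second note = 1; sixteenth note = 2.
Sum: 3 + 12 + 4 + 3 + 3 + 1 + 2 = 28.
Remaining: 40 − 28 = 12 thirty-second notes, which is a dotted quarter note.

dotted quarter note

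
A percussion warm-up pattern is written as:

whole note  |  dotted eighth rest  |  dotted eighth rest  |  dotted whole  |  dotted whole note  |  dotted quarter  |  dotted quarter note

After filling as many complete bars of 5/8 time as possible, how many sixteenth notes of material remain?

2

One bar of 5/8 = 10 sixteenth notes.
Convert each value to sixteenth notes: whole note = 16; dotted eighth rest = 3; dotted eighth rest = 3; dotted whole = 24; dotted whole note = 24; dotted quarter = 6; dotted quarter note = 6.
Adding: 16 + 3 + 3 + 24 + 24 + 6 + 6 = 82.
82 ÷ 10 = 8 complete bars with 2 sixteenth notes remaining.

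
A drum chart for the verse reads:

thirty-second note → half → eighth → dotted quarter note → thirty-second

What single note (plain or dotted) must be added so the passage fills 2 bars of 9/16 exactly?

2 bars of 9/16 = 36 thirty-second notes.
Working in thirty-second notes: thirty-second note = 1; half = 16; eighth = 4; dotted quarter note = 12; thirty-second = 1.
Altogether 1 + 16 + 4 + 12 + 1 = 34.
Remaining: 36 − 34 = 2 thirty-second notes, which is a sixteenth note.

sixteenth note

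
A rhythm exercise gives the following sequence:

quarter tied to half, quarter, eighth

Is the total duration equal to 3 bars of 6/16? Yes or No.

One bar of 6/16 = 3 eighth notes, so 3 bars = 9.
Each duration in eighth notes: quarter tied to half (quarter + half) = 6; quarter = 2; eighth = 1.
Altogether 6 + 2 + 1 = 9.
9 equals 9, so the answer is Yes.

Yes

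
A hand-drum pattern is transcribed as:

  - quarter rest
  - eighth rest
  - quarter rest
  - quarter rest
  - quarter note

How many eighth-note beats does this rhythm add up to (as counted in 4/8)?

9

One eighth-note beat = 2 sixteenth notes.
Express everything in sixteenth notes: quarter rest = 4; eighth rest = 2; quarter rest = 4; quarter rest = 4; quarter note = 4.
Sum: 4 + 2 + 4 + 4 + 4 = 18.
18 ÷ 2 = 9 beats.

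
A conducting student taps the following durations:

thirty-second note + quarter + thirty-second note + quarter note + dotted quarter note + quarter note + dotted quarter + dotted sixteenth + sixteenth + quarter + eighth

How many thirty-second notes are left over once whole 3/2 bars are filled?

One bar of 3/2 = 48 thirty-second notes.
Working in thirty-second notes: thirty-second note = 1; quarter = 8; thirty-second note = 1; quarter note = 8; dotted quarter note = 12; quarter note = 8; dotted quarter = 12; dotted sixteenth = 3; sixteenth = 2; quarter = 8; eighth = 4.
Altogether 1 + 8 + 1 + 8 + 12 + 8 + 12 + 3 + 2 + 8 + 4 = 67.
67 ÷ 48 = 1 complete bar with 19 thirty-second notes remaining.

19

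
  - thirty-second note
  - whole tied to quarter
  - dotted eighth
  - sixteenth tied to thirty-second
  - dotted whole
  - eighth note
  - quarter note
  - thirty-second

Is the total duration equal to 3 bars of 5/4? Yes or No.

No

One bar of 5/4 = 40 thirty-second notes, so 3 bars = 120.
Convert each value to thirty-second notes: thirty-second note = 1; whole tied to quarter (whole + quarter) = 40; dotted eighth = 6; sixteenth tied to thirty-second (sixteenth + thirty-second) = 3; dotted whole = 48; eighth note = 4; quarter note = 8; thirty-second = 1.
Total: 1 + 40 + 6 + 3 + 48 + 4 + 8 + 1 = 111.
111 falls short of 120, so the answer is No.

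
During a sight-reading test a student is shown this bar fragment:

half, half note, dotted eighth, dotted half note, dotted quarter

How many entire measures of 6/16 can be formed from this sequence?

One bar of 6/16 = 6 sixteenth notes.
Working in sixteenth notes: half = 8; half note = 8; dotted eighth = 3; dotted half note = 12; dotted quarter = 6.
Adding: 8 + 8 + 3 + 12 + 6 = 37.
37 ÷ 6 = 6 complete bars with 1 left over.

6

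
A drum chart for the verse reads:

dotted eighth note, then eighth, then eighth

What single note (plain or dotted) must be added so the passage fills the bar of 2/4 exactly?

The bar of 2/4 = 8 sixteenth notes.
Working in sixteenth notes: dotted eighth note = 3; eighth = 2; eighth = 2.
Adding: 3 + 2 + 2 = 7.
Remaining: 8 − 7 = 1 sixteenth note, which is a sixteenth note.

sixteenth note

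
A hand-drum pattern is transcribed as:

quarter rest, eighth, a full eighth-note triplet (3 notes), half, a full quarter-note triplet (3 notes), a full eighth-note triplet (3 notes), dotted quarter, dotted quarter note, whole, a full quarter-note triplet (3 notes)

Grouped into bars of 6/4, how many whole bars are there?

One bar of 6/4 = 12 eighth notes.
Express everything in eighth notes: quarter rest = 2; eighth = 1; a full eighth-note triplet (3 notes) (three triplet eighths span one quarter) = 2; half = 4; a full quarter-note triplet (3 notes) (three triplet quarters span one half) = 4; a full eighth-note triplet (3 notes) (three triplet eighths span one quarter) = 2; dotted quarter = 3; dotted quarter note = 3; whole = 8; a full quarter-note triplet (3 notes) (three triplet quarters span one half) = 4.
Altogether 2 + 1 + 2 + 4 + 4 + 2 + 3 + 3 + 8 + 4 = 33.
33 ÷ 12 = 2 complete bars with 9 left over.

2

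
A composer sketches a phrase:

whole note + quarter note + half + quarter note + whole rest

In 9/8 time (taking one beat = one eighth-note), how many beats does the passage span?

One eighth-note beat = 2 sixteenth notes.
Working in sixteenth notes: whole note = 16; quarter note = 4; half = 8; quarter note = 4; whole rest = 16.
Sum: 16 + 4 + 8 + 4 + 16 = 48.
48 ÷ 2 = 24 beats.

24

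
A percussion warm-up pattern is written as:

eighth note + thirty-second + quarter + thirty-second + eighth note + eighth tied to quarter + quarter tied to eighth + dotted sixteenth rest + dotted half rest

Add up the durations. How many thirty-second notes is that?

Express everything in thirty-second notes: eighth note = 4; thirty-second = 1; quarter = 8; thirty-second = 1; eighth note = 4; eighth tied to quarter (eighth + quarter) = 12; quarter tied to eighth (quarter + eighth) = 12; dotted sixteenth rest = 3; dotted half rest = 24.
Total: 4 + 1 + 8 + 1 + 4 + 12 + 12 + 3 + 24 = 69 thirty-second notes.

69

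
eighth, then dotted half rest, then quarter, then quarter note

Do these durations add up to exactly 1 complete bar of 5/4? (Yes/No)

One bar of 5/4 = 10 eighth notes.
Convert each value to eighth notes: eighth = 1; dotted half rest = 6; quarter = 2; quarter note = 2.
Adding: 1 + 6 + 2 + 2 = 11.
11 exceeds 10, so the answer is No.

No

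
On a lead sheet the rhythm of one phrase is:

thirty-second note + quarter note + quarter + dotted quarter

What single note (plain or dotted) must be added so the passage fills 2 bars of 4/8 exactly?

2 bars of 4/8 = 32 thirty-second notes.
Working in thirty-second notes: thirty-second note = 1; quarter note = 8; quarter = 8; dotted quarter = 12.
Sum: 1 + 8 + 8 + 12 = 29.
Remaining: 32 − 29 = 3 thirty-second notes, which is a dotted sixteenth note.

dotted sixteenth note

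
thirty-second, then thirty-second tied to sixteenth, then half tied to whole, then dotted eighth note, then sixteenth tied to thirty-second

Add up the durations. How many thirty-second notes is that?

Working in thirty-second notes: thirty-second = 1; thirty-second tied to sixteenth (thirty-second + sixteenth) = 3; half tied to whole (half + whole) = 48; dotted eighth note = 6; sixteenth tied to thirty-second (sixteenth + thirty-second) = 3.
Sum: 1 + 3 + 48 + 6 + 3 = 61 thirty-second notes.

61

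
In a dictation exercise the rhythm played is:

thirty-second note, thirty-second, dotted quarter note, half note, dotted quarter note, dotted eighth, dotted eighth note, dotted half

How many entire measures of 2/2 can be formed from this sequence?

One bar of 2/2 = 32 thirty-second notes.
Each duration in thirty-second notes: thirty-second note = 1; thirty-second = 1; dotted quarter note = 12; half note = 16; dotted quarter note = 12; dotted eighth = 6; dotted eighth note = 6; dotted half = 24.
Adding: 1 + 1 + 12 + 16 + 12 + 6 + 6 + 24 = 78.
78 ÷ 32 = 2 complete bars with 14 left over.

2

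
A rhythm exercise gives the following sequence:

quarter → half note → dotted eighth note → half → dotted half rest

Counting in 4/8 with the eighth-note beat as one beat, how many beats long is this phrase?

17.5

One eighth-note beat = 2 sixteenth notes.
Working in sixteenth notes: quarter = 4; half note = 8; dotted eighth note = 3; half = 8; dotted half rest = 12.
Altogether 4 + 8 + 3 + 8 + 12 = 35.
35 ÷ 2 = 17.5 beats.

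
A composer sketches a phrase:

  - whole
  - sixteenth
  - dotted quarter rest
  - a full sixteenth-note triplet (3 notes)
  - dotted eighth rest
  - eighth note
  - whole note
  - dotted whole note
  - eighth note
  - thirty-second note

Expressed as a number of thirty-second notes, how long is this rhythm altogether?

145

In thirty-second notes: whole = 32; sixteenth = 2; dotted quarter rest = 12; a full sixteenth-note triplet (3 notes) (three triplet sixteenths span one eighth) = 4; dotted eighth rest = 6; eighth note = 4; whole note = 32; dotted whole note = 48; eighth note = 4; thirty-second note = 1.
Altogether 32 + 2 + 12 + 4 + 6 + 4 + 32 + 48 + 4 + 1 = 145 thirty-second notes.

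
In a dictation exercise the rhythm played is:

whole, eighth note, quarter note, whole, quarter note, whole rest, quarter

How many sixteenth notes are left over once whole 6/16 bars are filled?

One bar of 6/16 = 3 eighth notes.
Each duration in eighth notes: whole = 8; eighth note = 1; quarter note = 2; whole = 8; quarter note = 2; whole rest = 8; quarter = 2.
Altogether 8 + 1 + 2 + 8 + 2 + 8 + 2 = 31.
31 ÷ 3 = 10 complete bars with 1 eighth note remaining = 2 sixteenth notes.

2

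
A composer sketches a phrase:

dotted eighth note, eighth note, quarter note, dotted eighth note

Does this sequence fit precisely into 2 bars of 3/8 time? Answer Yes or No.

One bar of 3/8 = 6 sixteenth notes, so 2 bars = 12.
Working in sixteenth notes: dotted eighth note = 3; eighth note = 2; quarter note = 4; dotted eighth note = 3.
Sum: 3 + 2 + 4 + 3 = 12.
12 equals 12, so the answer is Yes.

Yes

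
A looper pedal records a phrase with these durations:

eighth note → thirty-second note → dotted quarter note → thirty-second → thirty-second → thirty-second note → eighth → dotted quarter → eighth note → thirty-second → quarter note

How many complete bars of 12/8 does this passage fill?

1

One bar of 12/8 = 48 thirty-second notes.
Convert each value to thirty-second notes: eighth note = 4; thirty-second note = 1; dotted quarter note = 12; thirty-second = 1; thirty-second = 1; thirty-second note = 1; eighth = 4; dotted quarter = 12; eighth note = 4; thirty-second = 1; quarter note = 8.
Adding: 4 + 1 + 12 + 1 + 1 + 1 + 4 + 12 + 4 + 1 + 8 = 49.
49 ÷ 48 = 1 complete bar with 1 left over.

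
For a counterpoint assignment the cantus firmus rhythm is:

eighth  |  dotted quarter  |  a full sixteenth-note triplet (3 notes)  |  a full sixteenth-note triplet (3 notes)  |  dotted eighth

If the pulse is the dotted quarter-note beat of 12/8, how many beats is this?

2.5

One dotted quarter-note beat = 6 sixteenth notes.
In sixteenth notes: eighth = 2; dotted quarter = 6; a full sixteenth-note triplet (3 notes) (three triplet sixteenths span one eighth) = 2; a full sixteenth-note triplet (3 notes) (three triplet sixteenths span one eighth) = 2; dotted eighth = 3.
Altogether 2 + 6 + 2 + 2 + 3 = 15.
15 ÷ 6 = 2.5 beats.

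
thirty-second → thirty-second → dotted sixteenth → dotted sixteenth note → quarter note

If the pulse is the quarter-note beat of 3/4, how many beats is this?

One quarter-note beat = 8 thirty-second notes.
Working in thirty-second notes: thirty-second = 1; thirty-second = 1; dotted sixteenth = 3; dotted sixteenth note = 3; quarter note = 8.
Altogether 1 + 1 + 3 + 3 + 8 = 16.
16 ÷ 8 = 2 beats.

2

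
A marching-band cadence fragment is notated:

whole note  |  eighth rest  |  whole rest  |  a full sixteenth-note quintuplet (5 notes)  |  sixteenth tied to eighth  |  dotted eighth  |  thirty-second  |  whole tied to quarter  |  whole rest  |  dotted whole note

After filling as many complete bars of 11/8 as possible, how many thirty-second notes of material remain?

One bar of 11/8 = 44 thirty-second notes.
Convert each value to thirty-second notes: whole note = 32; eighth rest = 4; whole rest = 32; a full sixteenth-note quintuplet (5 notes) (five quintuplet sixteenths span one quarter) = 8; sixteenth tied to eighth (sixteenth + eighth) = 6; dotted eighth = 6; thirty-second = 1; whole tied to quarter (whole + quarter) = 40; whole rest = 32; dotted whole note = 48.
Total: 32 + 4 + 32 + 8 + 6 + 6 + 1 + 40 + 32 + 48 = 209.
209 ÷ 44 = 4 complete bars with 33 thirty-second notes remaining.

33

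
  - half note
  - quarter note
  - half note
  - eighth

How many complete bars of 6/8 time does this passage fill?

1

One bar of 6/8 = 6 eighth notes.
Each duration in eighth notes: half note = 4; quarter note = 2; half note = 4; eighth = 1.
Total: 4 + 2 + 4 + 1 = 11.
11 ÷ 6 = 1 complete bar with 5 left over.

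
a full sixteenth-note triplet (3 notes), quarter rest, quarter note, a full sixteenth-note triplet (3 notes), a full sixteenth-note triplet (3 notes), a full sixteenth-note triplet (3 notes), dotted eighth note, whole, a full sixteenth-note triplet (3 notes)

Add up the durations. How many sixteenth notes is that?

Each duration in sixteenth notes: a full sixteenth-note triplet (3 notes) (three triplet sixteenths span one eighth) = 2; quarter rest = 4; quarter note = 4; a full sixteenth-note triplet (3 notes) (three triplet sixteenths span one eighth) = 2; a full sixteenth-note triplet (3 notes) (three triplet sixteenths span one eighth) = 2; a full sixteenth-note triplet (3 notes) (three triplet sixteenths span one eighth) = 2; dotted eighth note = 3; whole = 16; a full sixteenth-note triplet (3 notes) (three triplet sixteenths span one eighth) = 2.
Sum: 2 + 4 + 4 + 2 + 2 + 2 + 3 + 16 + 2 = 37 sixteenth notes.

37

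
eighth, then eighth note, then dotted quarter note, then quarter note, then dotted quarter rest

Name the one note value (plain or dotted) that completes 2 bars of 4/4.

dotted half note

2 bars of 4/4 = 16 eighth notes.
Convert each value to eighth notes: eighth = 1; eighth note = 1; dotted quarter note = 3; quarter note = 2; dotted quarter rest = 3.
Sum: 1 + 1 + 3 + 2 + 3 = 10.
Remaining: 16 − 10 = 6 eighth notes, which is a dotted half note.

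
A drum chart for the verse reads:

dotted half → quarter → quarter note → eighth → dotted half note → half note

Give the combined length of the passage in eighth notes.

21

In eighth notes: dotted half = 6; quarter = 2; quarter note = 2; eighth = 1; dotted half note = 6; half note = 4.
Total: 6 + 2 + 2 + 1 + 6 + 4 = 21 eighth notes.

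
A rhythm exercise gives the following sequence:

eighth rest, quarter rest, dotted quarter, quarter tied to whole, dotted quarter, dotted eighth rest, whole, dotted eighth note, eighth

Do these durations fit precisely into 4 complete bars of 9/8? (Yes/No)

No

One bar of 9/8 = 18 sixteenth notes, so 4 bars = 72.
Each duration in sixteenth notes: eighth rest = 2; quarter rest = 4; dotted quarter = 6; quarter tied to whole (quarter + whole) = 20; dotted quarter = 6; dotted eighth rest = 3; whole = 16; dotted eighth note = 3; eighth = 2.
Adding: 2 + 4 + 6 + 20 + 6 + 3 + 16 + 3 + 2 = 62.
62 falls short of 72, so the answer is No.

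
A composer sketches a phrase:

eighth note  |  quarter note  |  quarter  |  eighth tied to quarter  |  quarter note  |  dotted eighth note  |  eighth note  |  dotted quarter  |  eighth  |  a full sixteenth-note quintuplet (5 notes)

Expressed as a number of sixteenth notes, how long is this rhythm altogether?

Convert each value to sixteenth notes: eighth note = 2; quarter note = 4; quarter = 4; eighth tied to quarter (eighth + quarter) = 6; quarter note = 4; dotted eighth note = 3; eighth note = 2; dotted quarter = 6; eighth = 2; a full sixteenth-note quintuplet (5 notes) (five quintuplet sixteenths span one quarter) = 4.
Altogether 2 + 4 + 4 + 6 + 4 + 3 + 2 + 6 + 2 + 4 = 37 sixteenth notes.

37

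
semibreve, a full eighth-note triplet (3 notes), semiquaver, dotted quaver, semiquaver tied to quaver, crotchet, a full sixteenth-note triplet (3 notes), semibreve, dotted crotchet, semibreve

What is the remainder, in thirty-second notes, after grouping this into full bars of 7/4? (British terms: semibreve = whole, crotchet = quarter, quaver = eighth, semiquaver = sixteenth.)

One bar of 7/4 = 28 sixteenth notes.
Convert each value to sixteenth notes: semibreve = 16; a full eighth-note triplet (3 notes) (three triplet eighths span one quarter) = 4; semiquaver = 1; dotted quaver = 3; semiquaver tied to quaver (semiquaver + quaver) = 3; crotchet = 4; a full sixteenth-note triplet (3 notes) (three triplet sixteenths span one eighth) = 2; semibreve = 16; dotted crotchet = 6; semibreve = 16.
Adding: 16 + 4 + 1 + 3 + 3 + 4 + 2 + 16 + 6 + 16 = 71.
71 ÷ 28 = 2 complete bars with 15 sixteenth notes remaining = 30 thirty-second notes.

30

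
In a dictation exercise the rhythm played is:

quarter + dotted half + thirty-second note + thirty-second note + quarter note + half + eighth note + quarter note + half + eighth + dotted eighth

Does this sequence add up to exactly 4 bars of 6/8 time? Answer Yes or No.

One bar of 6/8 = 24 thirty-second notes, so 4 bars = 96.
In thirty-second notes: quarter = 8; dotted half = 24; thirty-second note = 1; thirty-second note = 1; quarter note = 8; half = 16; eighth note = 4; quarter note = 8; half = 16; eighth = 4; dotted eighth = 6.
Total: 8 + 24 + 1 + 1 + 8 + 16 + 4 + 8 + 16 + 4 + 6 = 96.
96 equals 96, so the answer is Yes.

Yes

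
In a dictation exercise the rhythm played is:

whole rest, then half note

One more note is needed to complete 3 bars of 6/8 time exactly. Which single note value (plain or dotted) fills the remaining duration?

3 bars of 6/8 = 9 quarter notes.
Express everything in quarter notes: whole rest = 4; half note = 2.
Total: 4 + 2 = 6.
Remaining: 9 − 6 = 3 quarter notes, which is a dotted half note.

dotted half note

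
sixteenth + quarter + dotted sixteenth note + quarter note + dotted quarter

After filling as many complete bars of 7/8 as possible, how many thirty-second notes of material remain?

One bar of 7/8 = 28 thirty-second notes.
In thirty-second notes: sixteenth = 2; quarter = 8; dotted sixteenth note = 3; quarter note = 8; dotted quarter = 12.
Sum: 2 + 8 + 3 + 8 + 12 = 33.
33 ÷ 28 = 1 complete bar with 5 thirty-second notes remaining.

5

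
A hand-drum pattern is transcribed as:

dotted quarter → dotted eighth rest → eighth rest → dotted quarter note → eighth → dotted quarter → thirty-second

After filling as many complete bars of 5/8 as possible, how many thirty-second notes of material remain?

11

One bar of 5/8 = 20 thirty-second notes.
Convert each value to thirty-second notes: dotted quarter = 12; dotted eighth rest = 6; eighth rest = 4; dotted quarter note = 12; eighth = 4; dotted quarter = 12; thirty-second = 1.
Total: 12 + 6 + 4 + 12 + 4 + 12 + 1 = 51.
51 ÷ 20 = 2 complete bars with 11 thirty-second notes remaining.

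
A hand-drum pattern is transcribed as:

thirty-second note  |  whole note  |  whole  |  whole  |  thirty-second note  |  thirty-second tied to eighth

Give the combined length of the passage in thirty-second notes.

In thirty-second notes: thirty-second note = 1; whole note = 32; whole = 32; whole = 32; thirty-second note = 1; thirty-second tied to eighth (thirty-second + eighth) = 5.
Adding: 1 + 32 + 32 + 32 + 1 + 5 = 103 thirty-second notes.

103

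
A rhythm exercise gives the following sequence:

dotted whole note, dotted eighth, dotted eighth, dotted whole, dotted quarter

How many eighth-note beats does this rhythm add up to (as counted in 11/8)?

30

One eighth-note beat = 2 sixteenth notes.
Working in sixteenth notes: dotted whole note = 24; dotted eighth = 3; dotted eighth = 3; dotted whole = 24; dotted quarter = 6.
Sum: 24 + 3 + 3 + 24 + 6 = 60.
60 ÷ 2 = 30 beats.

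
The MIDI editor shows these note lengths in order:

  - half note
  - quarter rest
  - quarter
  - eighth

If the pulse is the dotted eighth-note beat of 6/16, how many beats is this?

6

One dotted eighth-note beat = 3 sixteenth notes.
In sixteenth notes: half note = 8; quarter rest = 4; quarter = 4; eighth = 2.
Total: 8 + 4 + 4 + 2 = 18.
18 ÷ 3 = 6 beats.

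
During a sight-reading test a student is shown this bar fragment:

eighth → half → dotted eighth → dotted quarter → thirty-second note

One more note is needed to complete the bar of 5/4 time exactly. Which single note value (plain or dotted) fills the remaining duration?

The bar of 5/4 = 40 thirty-second notes.
Express everything in thirty-second notes: eighth = 4; half = 16; dotted eighth = 6; dotted quarter = 12; thirty-second note = 1.
Total: 4 + 16 + 6 + 12 + 1 = 39.
Remaining: 40 − 39 = 1 thirty-second note, which is a thirty-second note.

thirty-second note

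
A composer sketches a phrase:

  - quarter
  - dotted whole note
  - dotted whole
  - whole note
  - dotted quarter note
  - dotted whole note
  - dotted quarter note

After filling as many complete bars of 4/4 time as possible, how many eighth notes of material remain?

One bar of 4/4 = 8 eighth notes.
Convert each value to eighth notes: quarter = 2; dotted whole note = 12; dotted whole = 12; whole note = 8; dotted quarter note = 3; dotted whole note = 12; dotted quarter note = 3.
Sum: 2 + 12 + 12 + 8 + 3 + 12 + 3 = 52.
52 ÷ 8 = 6 complete bars with 4 eighth notes remaining.

4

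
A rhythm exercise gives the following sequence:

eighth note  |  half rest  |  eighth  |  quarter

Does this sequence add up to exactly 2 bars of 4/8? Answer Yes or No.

Yes

One bar of 4/8 = 4 eighth notes, so 2 bars = 8.
Convert each value to eighth notes: eighth note = 1; half rest = 4; eighth = 1; quarter = 2.
Total: 1 + 4 + 1 + 2 = 8.
8 equals 8, so the answer is Yes.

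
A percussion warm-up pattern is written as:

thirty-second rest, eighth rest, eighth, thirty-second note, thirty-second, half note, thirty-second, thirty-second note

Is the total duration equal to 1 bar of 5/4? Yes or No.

One bar of 5/4 = 40 thirty-second notes.
Working in thirty-second notes: thirty-second rest = 1; eighth rest = 4; eighth = 4; thirty-second note = 1; thirty-second = 1; half note = 16; thirty-second = 1; thirty-second note = 1.
Total: 1 + 4 + 4 + 1 + 1 + 16 + 1 + 1 = 29.
29 falls short of 40, so the answer is No.

No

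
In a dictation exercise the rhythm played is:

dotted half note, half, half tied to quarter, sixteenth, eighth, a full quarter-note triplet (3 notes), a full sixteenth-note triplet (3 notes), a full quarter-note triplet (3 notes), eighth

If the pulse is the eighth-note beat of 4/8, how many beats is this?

27.5

One eighth-note beat = 2 sixteenth notes.
In sixteenth notes: dotted half note = 12; half = 8; half tied to quarter (half + quarter) = 12; sixteenth = 1; eighth = 2; a full quarter-note triplet (3 notes) (three triplet quarters span one half) = 8; a full sixteenth-note triplet (3 notes) (three triplet sixteenths span one eighth) = 2; a full quarter-note triplet (3 notes) (three triplet quarters span one half) = 8; eighth = 2.
Altogether 12 + 8 + 12 + 1 + 2 + 8 + 2 + 8 + 2 = 55.
55 ÷ 2 = 27.5 beats.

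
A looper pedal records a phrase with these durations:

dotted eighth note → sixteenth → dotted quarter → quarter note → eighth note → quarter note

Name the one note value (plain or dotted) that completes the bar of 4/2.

The bar of 4/2 = 32 sixteenth notes.
Working in sixteenth notes: dotted eighth note = 3; sixteenth = 1; dotted quarter = 6; quarter note = 4; eighth note = 2; quarter note = 4.
Adding: 3 + 1 + 6 + 4 + 2 + 4 = 20.
Remaining: 32 − 20 = 12 sixteenth notes, which is a dotted half note.

dotted half note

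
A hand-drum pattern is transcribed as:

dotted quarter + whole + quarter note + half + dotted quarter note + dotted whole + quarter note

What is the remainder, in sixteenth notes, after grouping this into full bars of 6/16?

One bar of 6/16 = 3 eighth notes.
Working in eighth notes: dotted quarter = 3; whole = 8; quarter note = 2; half = 4; dotted quarter note = 3; dotted whole = 12; quarter note = 2.
Sum: 3 + 8 + 2 + 4 + 3 + 12 + 2 = 34.
34 ÷ 3 = 11 complete bars with 1 eighth note remaining = 2 sixteenth notes.

2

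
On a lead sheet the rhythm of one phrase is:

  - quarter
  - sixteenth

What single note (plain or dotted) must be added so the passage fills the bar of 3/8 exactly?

The bar of 3/8 = 6 sixteenth notes.
In sixteenth notes: quarter = 4; sixteenth = 1.
Adding: 4 + 1 = 5.
Remaining: 6 − 5 = 1 sixteenth note, which is a sixteenth note.

sixteenth note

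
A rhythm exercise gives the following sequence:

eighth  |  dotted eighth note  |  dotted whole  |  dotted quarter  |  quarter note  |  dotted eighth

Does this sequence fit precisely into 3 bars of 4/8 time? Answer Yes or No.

No

One bar of 4/8 = 8 sixteenth notes, so 3 bars = 24.
Each duration in sixteenth notes: eighth = 2; dotted eighth note = 3; dotted whole = 24; dotted quarter = 6; quarter note = 4; dotted eighth = 3.
Altogether 2 + 3 + 24 + 6 + 4 + 3 = 42.
42 exceeds 24, so the answer is No.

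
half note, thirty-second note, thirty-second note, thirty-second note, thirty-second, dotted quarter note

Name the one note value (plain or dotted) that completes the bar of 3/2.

half note

The bar of 3/2 = 48 thirty-second notes.
Convert each value to thirty-second notes: half note = 16; thirty-second note = 1; thirty-second note = 1; thirty-second note = 1; thirty-second = 1; dotted quarter note = 12.
Altogether 16 + 1 + 1 + 1 + 1 + 12 = 32.
Remaining: 48 − 32 = 16 thirty-second notes, which is a half note.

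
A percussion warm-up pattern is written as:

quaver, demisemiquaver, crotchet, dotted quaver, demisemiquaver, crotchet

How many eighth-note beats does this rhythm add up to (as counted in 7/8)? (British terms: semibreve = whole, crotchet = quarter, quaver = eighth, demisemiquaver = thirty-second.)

7

One eighth-note beat = 4 thirty-second notes.
Each duration in thirty-second notes: quaver = 4; demisemiquaver = 1; crotchet = 8; dotted quaver = 6; demisemiquaver = 1; crotchet = 8.
Adding: 4 + 1 + 8 + 6 + 1 + 8 = 28.
28 ÷ 4 = 7 beats.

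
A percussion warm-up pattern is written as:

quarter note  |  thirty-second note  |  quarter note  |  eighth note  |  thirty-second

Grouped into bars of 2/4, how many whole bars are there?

One bar of 2/4 = 16 thirty-second notes.
In thirty-second notes: quarter note = 8; thirty-second note = 1; quarter note = 8; eighth note = 4; thirty-second = 1.
Adding: 8 + 1 + 8 + 4 + 1 = 22.
22 ÷ 16 = 1 complete bar with 6 left over.

1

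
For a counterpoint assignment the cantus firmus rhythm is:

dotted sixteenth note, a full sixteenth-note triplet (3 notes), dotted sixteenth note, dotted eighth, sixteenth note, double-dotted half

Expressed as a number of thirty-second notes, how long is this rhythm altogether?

46

Express everything in thirty-second notes: dotted sixteenth note = 3; a full sixteenth-note triplet (3 notes) (three triplet sixteenths span one eighth) = 4; dotted sixteenth note = 3; dotted eighth = 6; sixteenth note = 2; double-dotted half = 28.
Altogether 3 + 4 + 3 + 6 + 2 + 28 = 46 thirty-second notes.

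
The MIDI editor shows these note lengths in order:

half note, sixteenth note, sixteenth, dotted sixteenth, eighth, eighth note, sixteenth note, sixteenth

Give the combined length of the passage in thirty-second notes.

Convert each value to thirty-second notes: half note = 16; sixteenth note = 2; sixteenth = 2; dotted sixteenth = 3; eighth = 4; eighth note = 4; sixteenth note = 2; sixteenth = 2.
Altogether 16 + 2 + 2 + 3 + 4 + 4 + 2 + 2 = 35 thirty-second notes.

35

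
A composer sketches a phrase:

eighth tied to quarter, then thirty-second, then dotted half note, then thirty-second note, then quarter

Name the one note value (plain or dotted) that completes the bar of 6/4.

The bar of 6/4 = 48 thirty-second notes.
Working in thirty-second notes: eighth tied to quarter (eighth + quarter) = 12; thirty-second = 1; dotted half note = 24; thirty-second note = 1; quarter = 8.
Altogether 12 + 1 + 24 + 1 + 8 = 46.
Remaining: 48 − 46 = 2 thirty-second notes, which is a sixteenth note.

sixteenth note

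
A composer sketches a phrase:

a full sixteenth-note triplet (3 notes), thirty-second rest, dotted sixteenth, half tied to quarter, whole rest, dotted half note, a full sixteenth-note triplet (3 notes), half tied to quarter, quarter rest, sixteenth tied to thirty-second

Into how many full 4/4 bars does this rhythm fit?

3

One bar of 4/4 = 32 thirty-second notes.
Each duration in thirty-second notes: a full sixteenth-note triplet (3 notes) (three triplet sixteenths span one eighth) = 4; thirty-second rest = 1; dotted sixteenth = 3; half tied to quarter (half + quarter) = 24; whole rest = 32; dotted half note = 24; a full sixteenth-note triplet (3 notes) (three triplet sixteenths span one eighth) = 4; half tied to quarter (half + quarter) = 24; quarter rest = 8; sixteenth tied to thirty-second (sixteenth + thirty-second) = 3.
Total: 4 + 1 + 3 + 24 + 32 + 24 + 4 + 24 + 8 + 3 = 127.
127 ÷ 32 = 3 complete bars with 31 left over.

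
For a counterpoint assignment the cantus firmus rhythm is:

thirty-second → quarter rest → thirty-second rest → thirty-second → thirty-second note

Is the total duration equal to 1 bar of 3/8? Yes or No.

Yes

One bar of 3/8 = 12 thirty-second notes.
Working in thirty-second notes: thirty-second = 1; quarter rest = 8; thirty-second rest = 1; thirty-second = 1; thirty-second note = 1.
Sum: 1 + 8 + 1 + 1 + 1 = 12.
12 equals 12, so the answer is Yes.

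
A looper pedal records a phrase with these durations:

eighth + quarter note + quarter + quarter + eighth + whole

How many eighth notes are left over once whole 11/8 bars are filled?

One bar of 11/8 = 11 eighth notes.
In eighth notes: eighth = 1; quarter note = 2; quarter = 2; quarter = 2; eighth = 1; whole = 8.
Altogether 1 + 2 + 2 + 2 + 1 + 8 = 16.
16 ÷ 11 = 1 complete bar with 5 eighth notes remaining.

5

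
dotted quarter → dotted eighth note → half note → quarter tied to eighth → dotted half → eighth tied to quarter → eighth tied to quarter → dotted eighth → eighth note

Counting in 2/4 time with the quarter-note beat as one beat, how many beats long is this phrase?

13

One quarter-note beat = 4 sixteenth notes.
In sixteenth notes: dotted quarter = 6; dotted eighth note = 3; half note = 8; quarter tied to eighth (quarter + eighth) = 6; dotted half = 12; eighth tied to quarter (eighth + quarter) = 6; eighth tied to quarter (eighth + quarter) = 6; dotted eighth = 3; eighth note = 2.
Total: 6 + 3 + 8 + 6 + 12 + 6 + 6 + 3 + 2 = 52.
52 ÷ 4 = 13 beats.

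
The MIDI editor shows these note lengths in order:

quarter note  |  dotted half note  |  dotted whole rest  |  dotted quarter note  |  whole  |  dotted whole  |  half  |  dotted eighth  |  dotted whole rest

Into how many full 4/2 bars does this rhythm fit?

3

One bar of 4/2 = 32 sixteenth notes.
Convert each value to sixteenth notes: quarter note = 4; dotted half note = 12; dotted whole rest = 24; dotted quarter note = 6; whole = 16; dotted whole = 24; half = 8; dotted eighth = 3; dotted whole rest = 24.
Adding: 4 + 12 + 24 + 6 + 16 + 24 + 8 + 3 + 24 = 121.
121 ÷ 32 = 3 complete bars with 25 left over.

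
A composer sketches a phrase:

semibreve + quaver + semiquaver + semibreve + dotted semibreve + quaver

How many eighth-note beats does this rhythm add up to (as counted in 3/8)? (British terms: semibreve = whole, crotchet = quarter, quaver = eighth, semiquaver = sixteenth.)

30.5

One eighth-note beat = 2 sixteenth notes.
In sixteenth notes: semibreve = 16; quaver = 2; semiquaver = 1; semibreve = 16; dotted semibreve = 24; quaver = 2.
Sum: 16 + 2 + 1 + 16 + 24 + 2 = 61.
61 ÷ 2 = 30.5 beats.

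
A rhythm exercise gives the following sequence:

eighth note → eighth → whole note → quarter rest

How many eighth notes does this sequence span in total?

Convert each value to eighth notes: eighth note = 1; eighth = 1; whole note = 8; quarter rest = 2.
Sum: 1 + 1 + 8 + 2 = 12 eighth notes.

12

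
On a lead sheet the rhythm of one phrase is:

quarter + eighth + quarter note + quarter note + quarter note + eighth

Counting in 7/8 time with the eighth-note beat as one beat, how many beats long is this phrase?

10

One eighth-note beat = 2 sixteenth notes.
In sixteenth notes: quarter = 4; eighth = 2; quarter note = 4; quarter note = 4; quarter note = 4; eighth = 2.
Sum: 4 + 2 + 4 + 4 + 4 + 2 = 20.
20 ÷ 2 = 10 beats.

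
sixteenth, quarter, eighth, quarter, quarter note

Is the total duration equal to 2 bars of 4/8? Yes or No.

One bar of 4/8 = 8 sixteenth notes, so 2 bars = 16.
Convert each value to sixteenth notes: sixteenth = 1; quarter = 4; eighth = 2; quarter = 4; quarter note = 4.
Altogether 1 + 4 + 2 + 4 + 4 = 15.
15 falls short of 16, so the answer is No.

No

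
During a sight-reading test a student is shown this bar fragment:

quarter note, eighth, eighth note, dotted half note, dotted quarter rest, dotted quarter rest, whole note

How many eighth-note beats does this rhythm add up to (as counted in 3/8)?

One eighth-note beat = 2 sixteenth notes.
In sixteenth notes: quarter note = 4; eighth = 2; eighth note = 2; dotted half note = 12; dotted quarter rest = 6; dotted quarter rest = 6; whole note = 16.
Sum: 4 + 2 + 2 + 12 + 6 + 6 + 16 = 48.
48 ÷ 2 = 24 beats.

24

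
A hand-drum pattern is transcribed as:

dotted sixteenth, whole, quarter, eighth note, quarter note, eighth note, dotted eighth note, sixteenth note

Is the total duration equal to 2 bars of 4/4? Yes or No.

One bar of 4/4 = 32 thirty-second notes, so 2 bars = 64.
In thirty-second notes: dotted sixteenth = 3; whole = 32; quarter = 8; eighth note = 4; quarter note = 8; eighth note = 4; dotted eighth note = 6; sixteenth note = 2.
Sum: 3 + 32 + 8 + 4 + 8 + 4 + 6 + 2 = 67.
67 exceeds 64, so the answer is No.

No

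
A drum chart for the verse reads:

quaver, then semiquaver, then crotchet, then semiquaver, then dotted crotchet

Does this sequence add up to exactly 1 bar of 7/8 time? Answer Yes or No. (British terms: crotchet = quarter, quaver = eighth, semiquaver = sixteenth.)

One bar of 7/8 = 14 sixteenth notes.
Express everything in sixteenth notes: quaver = 2; semiquaver = 1; crotchet = 4; semiquaver = 1; dotted crotchet = 6.
Adding: 2 + 1 + 4 + 1 + 6 = 14.
14 equals 14, so the answer is Yes.

Yes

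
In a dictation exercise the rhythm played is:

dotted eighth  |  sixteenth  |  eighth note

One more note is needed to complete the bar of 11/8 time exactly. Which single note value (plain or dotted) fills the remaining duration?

whole note

The bar of 11/8 = 22 sixteenth notes.
Each duration in sixteenth notes: dotted eighth = 3; sixteenth = 1; eighth note = 2.
Total: 3 + 1 + 2 = 6.
Remaining: 22 − 6 = 16 sixteenth notes, which is a whole note.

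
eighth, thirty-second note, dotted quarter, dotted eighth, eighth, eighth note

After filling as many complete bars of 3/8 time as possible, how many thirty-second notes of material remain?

7

One bar of 3/8 = 12 thirty-second notes.
Convert each value to thirty-second notes: eighth = 4; thirty-second note = 1; dotted quarter = 12; dotted eighth = 6; eighth = 4; eighth note = 4.
Adding: 4 + 1 + 12 + 6 + 4 + 4 = 31.
31 ÷ 12 = 2 complete bars with 7 thirty-second notes remaining.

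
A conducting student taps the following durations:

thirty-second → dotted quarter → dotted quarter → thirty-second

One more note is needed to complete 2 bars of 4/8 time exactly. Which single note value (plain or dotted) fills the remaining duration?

2 bars of 4/8 = 32 thirty-second notes.
Each duration in thirty-second notes: thirty-second = 1; dotted quarter = 12; dotted quarter = 12; thirty-second = 1.
Sum: 1 + 12 + 12 + 1 = 26.
Remaining: 32 − 26 = 6 thirty-second notes, which is a dotted eighth note.

dotted eighth note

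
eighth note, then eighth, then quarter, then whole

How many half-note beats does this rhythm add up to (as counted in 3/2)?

3

One half-note beat = 4 eighth notes.
Each duration in eighth notes: eighth note = 1; eighth = 1; quarter = 2; whole = 8.
Adding: 1 + 1 + 2 + 8 = 12.
12 ÷ 4 = 3 beats.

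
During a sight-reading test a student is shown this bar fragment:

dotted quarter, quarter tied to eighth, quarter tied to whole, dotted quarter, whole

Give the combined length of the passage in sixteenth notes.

Convert each value to sixteenth notes: dotted quarter = 6; quarter tied to eighth (quarter + eighth) = 6; quarter tied to whole (quarter + whole) = 20; dotted quarter = 6; whole = 16.
Sum: 6 + 6 + 20 + 6 + 16 = 54 sixteenth notes.

54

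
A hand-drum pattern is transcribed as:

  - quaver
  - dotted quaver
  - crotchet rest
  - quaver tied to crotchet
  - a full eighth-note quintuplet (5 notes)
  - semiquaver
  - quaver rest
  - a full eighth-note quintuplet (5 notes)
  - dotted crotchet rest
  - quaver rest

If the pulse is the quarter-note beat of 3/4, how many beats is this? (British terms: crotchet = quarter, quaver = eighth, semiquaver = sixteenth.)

10.5

One quarter-note beat = 4 sixteenth notes.
Convert each value to sixteenth notes: quaver = 2; dotted quaver = 3; crotchet rest = 4; quaver tied to crotchet (quaver + crotchet) = 6; a full eighth-note quintuplet (5 notes) (five quintuplet eighths span one half) = 8; semiquaver = 1; quaver rest = 2; a full eighth-note quintuplet (5 notes) (five quintuplet eighths span one half) = 8; dotted crotchet rest = 6; quaver rest = 2.
Sum: 2 + 3 + 4 + 6 + 8 + 1 + 2 + 8 + 6 + 2 = 42.
42 ÷ 4 = 10.5 beats.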